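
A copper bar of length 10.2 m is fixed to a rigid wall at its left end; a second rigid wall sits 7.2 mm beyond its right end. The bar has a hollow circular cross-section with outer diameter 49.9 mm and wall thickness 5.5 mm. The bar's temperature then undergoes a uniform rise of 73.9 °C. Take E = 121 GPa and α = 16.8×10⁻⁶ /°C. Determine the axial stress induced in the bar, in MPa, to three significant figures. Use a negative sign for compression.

-64.8 MPa

Free thermal expansion αLΔT = 16.8e-6 · 10200 · 73.9 = 12.66 mm.
The walls engage after the gap closes; constrained expansion = 12.66 − 7.2 = 5.464 mm.
The walls impose strain ε = −(5.464)/10200 = -5.3564e-04; σ = Eε = 121000 · -5.3564e-04 = -64.81 MPa.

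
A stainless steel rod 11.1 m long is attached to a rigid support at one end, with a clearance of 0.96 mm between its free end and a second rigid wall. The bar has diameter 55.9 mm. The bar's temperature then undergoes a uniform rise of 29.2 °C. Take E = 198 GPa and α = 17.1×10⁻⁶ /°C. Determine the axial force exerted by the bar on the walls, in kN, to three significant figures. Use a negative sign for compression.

Free thermal expansion αLΔT = 17.1e-6 · 11100 · 29.2 = 5.542 mm.
The walls engage after the gap closes; constrained expansion = 5.542 − 0.96 = 4.582 mm.
The walls impose strain ε = −(4.582)/11100 = -4.1283e-04; σ = Eε = 198000 · -4.1283e-04 = -81.74 MPa.
Wall reaction R = σ·A = -81.74·2454 = -200600 N = -200.6 kN.

-201 kN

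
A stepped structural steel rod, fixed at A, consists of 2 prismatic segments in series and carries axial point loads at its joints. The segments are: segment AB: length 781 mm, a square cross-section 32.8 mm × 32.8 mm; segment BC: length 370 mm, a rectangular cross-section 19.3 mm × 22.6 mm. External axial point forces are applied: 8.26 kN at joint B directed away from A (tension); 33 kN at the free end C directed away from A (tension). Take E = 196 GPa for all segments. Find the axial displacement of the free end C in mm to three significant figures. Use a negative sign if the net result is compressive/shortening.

0.296 mm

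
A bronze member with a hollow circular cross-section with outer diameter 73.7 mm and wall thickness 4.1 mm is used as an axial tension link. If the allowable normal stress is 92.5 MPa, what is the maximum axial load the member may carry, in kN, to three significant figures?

A = 896.5 mm².
P_max = σ_allow · A = 92.5 · 896.5 = 82920 N = 82.92 kN.

82.9 kN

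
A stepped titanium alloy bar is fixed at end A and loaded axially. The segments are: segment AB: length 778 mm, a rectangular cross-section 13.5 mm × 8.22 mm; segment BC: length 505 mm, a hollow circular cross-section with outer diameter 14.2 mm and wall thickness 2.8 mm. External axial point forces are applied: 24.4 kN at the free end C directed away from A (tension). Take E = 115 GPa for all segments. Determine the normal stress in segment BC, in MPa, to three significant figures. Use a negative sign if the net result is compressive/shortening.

243 MPa

Internal axial forces (sectioning from the free end, tension +): N_BC = 24.4 kN, N_AB = 24.4 kN.
A_BC = 100.3 mm².
σ_BC = N_BC/A_BC = 24400/100.3 = 243.3 MPa.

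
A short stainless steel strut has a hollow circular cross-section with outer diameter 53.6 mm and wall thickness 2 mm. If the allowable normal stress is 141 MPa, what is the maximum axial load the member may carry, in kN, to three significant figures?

45.7 kN

A = 324.2 mm².
P_max = σ_allow · A = 141 · 324.2 = 45710 N = 45.71 kN.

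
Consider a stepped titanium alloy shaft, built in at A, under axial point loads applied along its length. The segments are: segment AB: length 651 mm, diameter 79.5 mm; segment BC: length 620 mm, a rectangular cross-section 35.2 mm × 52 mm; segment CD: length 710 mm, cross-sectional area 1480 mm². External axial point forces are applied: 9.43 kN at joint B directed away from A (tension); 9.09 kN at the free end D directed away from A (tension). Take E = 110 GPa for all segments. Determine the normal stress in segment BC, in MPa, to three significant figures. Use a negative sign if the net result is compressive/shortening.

4.97 MPa

Internal axial forces (sectioning from the free end, tension +): N_CD = 9.09 kN, N_BC = 9.09 kN, N_AB = 18.52 kN.
A_BC = 1830 mm².
σ_BC = N_BC/A_BC = 9090/1830 = 4.966 MPa.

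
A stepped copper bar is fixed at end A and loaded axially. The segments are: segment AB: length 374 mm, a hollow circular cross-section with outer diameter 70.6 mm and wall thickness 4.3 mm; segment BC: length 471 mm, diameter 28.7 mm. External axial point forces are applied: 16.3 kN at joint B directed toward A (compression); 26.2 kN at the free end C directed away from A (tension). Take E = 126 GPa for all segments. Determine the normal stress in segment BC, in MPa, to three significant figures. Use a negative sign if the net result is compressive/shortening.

Internal axial forces (sectioning from the free end, tension +): N_BC = 26.2 kN, N_AB = 9.9 kN.
A_BC = 646.9 mm².
σ_BC = N_BC/A_BC = 26200/646.9 = 40.5 MPa.

40.5 MPa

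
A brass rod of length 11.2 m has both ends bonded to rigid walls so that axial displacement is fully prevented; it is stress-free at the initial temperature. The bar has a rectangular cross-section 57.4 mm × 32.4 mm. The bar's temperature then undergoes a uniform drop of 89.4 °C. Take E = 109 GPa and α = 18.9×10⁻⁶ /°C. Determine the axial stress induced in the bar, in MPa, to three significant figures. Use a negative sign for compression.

Free thermal expansion αLΔT = 18.9e-6 · 11200 · -89.4 = -18.92 mm.
The walls impose strain ε = −(-18.92)/11200 = 1.6897e-03; σ = Eε = 109000 · 1.6897e-03 = 184.2 MPa.

184 MPa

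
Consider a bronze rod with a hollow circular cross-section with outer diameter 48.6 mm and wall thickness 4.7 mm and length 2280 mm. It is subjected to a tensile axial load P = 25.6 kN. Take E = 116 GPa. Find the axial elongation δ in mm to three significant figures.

A = 648.2 mm².
δ_mech = NL/(AE) = 25600·2280/(648.2·116000) = 0.7763 mm.

0.776 mm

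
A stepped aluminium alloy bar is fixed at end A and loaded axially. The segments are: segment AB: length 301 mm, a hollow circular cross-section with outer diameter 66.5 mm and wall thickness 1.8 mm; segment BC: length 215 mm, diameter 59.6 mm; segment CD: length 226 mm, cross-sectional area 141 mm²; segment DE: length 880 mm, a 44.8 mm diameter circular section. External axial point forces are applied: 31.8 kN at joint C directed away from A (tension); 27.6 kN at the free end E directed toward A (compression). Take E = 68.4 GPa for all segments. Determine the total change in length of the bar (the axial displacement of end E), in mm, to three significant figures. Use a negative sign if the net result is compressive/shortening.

Internal axial forces (sectioning from the free end, tension +): N_DE = -27.6 kN, N_CD = -27.6 kN, N_BC = 4.2 kN, N_AB = 4.2 kN.
A_AB = 365.9 mm².
A_BC = 2790 mm².
A_DE = 1576 mm².
δ_AB = 4200·301/(365.9·68400) = 0.05052 mm
δ_BC = 4200·215/(2790·68400) = 0.004732 mm
δ_CD = -27600·226/(141·68400) = -0.6468 mm
δ_DE = -27600·880/(1576·68400) = -0.2253 mm
δ = Σδ_i = -0.8168 mm.

-0.817 mm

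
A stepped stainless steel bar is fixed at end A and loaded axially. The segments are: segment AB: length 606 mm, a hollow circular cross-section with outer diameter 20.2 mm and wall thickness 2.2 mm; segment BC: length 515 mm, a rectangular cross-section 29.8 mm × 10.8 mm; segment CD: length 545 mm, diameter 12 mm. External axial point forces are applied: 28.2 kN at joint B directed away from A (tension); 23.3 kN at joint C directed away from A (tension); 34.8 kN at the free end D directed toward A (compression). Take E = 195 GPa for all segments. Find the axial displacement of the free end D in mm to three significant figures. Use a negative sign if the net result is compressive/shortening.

Internal axial forces (sectioning from the free end, tension +): N_CD = -34.8 kN, N_BC = -11.5 kN, N_AB = 16.7 kN.
A_AB = 124.4 mm².
A_BC = 321.8 mm².
A_CD = 113.1 mm².
δ_AB = 16700·606/(124.4·195000) = 0.4172 mm
δ_BC = -11500·515/(321.8·195000) = -0.09437 mm
δ_CD = -34800·545/(113.1·195000) = -0.86 mm
δ = Σδ_i = -0.5372 mm.

-0.537 mm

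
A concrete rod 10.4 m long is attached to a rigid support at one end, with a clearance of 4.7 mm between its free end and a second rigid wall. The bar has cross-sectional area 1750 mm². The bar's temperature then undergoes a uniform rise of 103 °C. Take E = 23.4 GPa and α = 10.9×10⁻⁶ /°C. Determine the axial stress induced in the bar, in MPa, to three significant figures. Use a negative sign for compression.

-15.7 MPa

Free thermal expansion αLΔT = 10.9e-6 · 10400 · 103 = 11.68 mm.
The walls engage after the gap closes; constrained expansion = 11.68 − 4.7 = 6.976 mm.
The walls impose strain ε = −(6.976)/10400 = -6.7078e-04; σ = Eε = 23400 · -6.7078e-04 = -15.7 MPa.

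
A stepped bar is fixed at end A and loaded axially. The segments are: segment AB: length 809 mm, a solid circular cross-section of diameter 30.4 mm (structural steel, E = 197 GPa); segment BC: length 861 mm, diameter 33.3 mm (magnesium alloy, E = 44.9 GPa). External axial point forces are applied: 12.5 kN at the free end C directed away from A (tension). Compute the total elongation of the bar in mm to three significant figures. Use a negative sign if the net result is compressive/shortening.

Internal axial forces (sectioning from the free end, tension +): N_BC = 12.5 kN, N_AB = 12.5 kN.
A_AB = 725.8 mm².
A_BC = 870.9 mm².
δ_AB = 12500·809/(725.8·197000) = 0.07072 mm
δ_BC = 12500·861/(870.9·44900) = 0.2752 mm
δ = Σδ_i = 0.3459 mm.

0.346 mm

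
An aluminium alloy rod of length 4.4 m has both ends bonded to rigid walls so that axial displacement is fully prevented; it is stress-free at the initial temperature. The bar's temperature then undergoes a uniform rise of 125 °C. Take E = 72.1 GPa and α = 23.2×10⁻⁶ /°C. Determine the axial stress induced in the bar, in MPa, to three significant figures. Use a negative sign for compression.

Free thermal expansion αLΔT = 23.2e-6 · 4400 · 125 = 12.76 mm.
The walls impose strain ε = −(12.76)/4400 = -2.9000e-03; σ = Eε = 72100 · -2.9000e-03 = -209.1 MPa.

-209 MPa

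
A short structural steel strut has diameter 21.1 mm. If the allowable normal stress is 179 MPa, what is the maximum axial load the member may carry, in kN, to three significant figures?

62.6 kN

A = 349.7 mm².
P_max = σ_allow · A = 179 · 349.7 = 62590 N = 62.59 kN.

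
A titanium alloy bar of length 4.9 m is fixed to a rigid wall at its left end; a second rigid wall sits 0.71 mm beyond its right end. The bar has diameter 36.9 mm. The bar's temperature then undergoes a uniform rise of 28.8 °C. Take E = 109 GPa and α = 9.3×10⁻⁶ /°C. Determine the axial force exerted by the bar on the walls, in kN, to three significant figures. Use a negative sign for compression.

Free thermal expansion αLΔT = 9.3e-6 · 4900 · 28.8 = 1.312 mm.
The walls engage after the gap closes; constrained expansion = 1.312 − 0.71 = 0.6024 mm.
The walls impose strain ε = −(0.6024)/4900 = -1.2294e-04; σ = Eε = 109000 · -1.2294e-04 = -13.4 MPa.
Wall reaction R = σ·A = -13.4·1069 = -14330 N = -14.33 kN.

-14.3 kN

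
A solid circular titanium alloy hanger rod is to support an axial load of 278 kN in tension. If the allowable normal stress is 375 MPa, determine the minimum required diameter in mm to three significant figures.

Required area A ≥ P/σ_allow = 278000/375 = 741.3 mm².
For a solid circular section, d ≥ √(4A/π) = 30.72 mm.

30.7 mm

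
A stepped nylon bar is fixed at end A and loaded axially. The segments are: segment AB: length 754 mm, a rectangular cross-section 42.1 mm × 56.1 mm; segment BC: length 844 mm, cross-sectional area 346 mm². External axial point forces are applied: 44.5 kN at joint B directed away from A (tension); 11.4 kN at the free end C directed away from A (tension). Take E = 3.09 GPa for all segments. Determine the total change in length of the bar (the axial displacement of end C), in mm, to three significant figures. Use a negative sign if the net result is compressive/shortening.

14.8 mm

Internal axial forces (sectioning from the free end, tension +): N_BC = 11.4 kN, N_AB = 55.9 kN.
A_AB = 2362 mm².
δ_AB = 55900·754/(2362·3090) = 5.775 mm
δ_BC = 11400·844/(346·3090) = 8.999 mm
δ = Σδ_i = 14.77 mm.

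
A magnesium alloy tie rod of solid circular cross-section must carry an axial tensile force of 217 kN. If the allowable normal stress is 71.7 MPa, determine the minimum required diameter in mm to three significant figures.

Required area A ≥ P/σ_allow = 217000/71.7 = 3026 mm².
For a solid circular section, d ≥ √(4A/π) = 62.08 mm.

62.1 mm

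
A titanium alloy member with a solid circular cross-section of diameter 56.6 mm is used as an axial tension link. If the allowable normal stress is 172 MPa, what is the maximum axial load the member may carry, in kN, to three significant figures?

A = 2516 mm².
P_max = σ_allow · A = 172 · 2516 = 432800 N = 432.8 kN.

433 kN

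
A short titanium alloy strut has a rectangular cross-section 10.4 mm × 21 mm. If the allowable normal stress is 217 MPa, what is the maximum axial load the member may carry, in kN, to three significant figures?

47.4 kN

A = 218.4 mm².
P_max = σ_allow · A = 217 · 218.4 = 47390 N = 47.39 kN.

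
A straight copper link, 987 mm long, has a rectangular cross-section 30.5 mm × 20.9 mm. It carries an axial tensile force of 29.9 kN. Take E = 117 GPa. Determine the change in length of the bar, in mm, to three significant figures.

A = 637.4 mm².
δ_mech = NL/(AE) = 29900·987/(637.4·117000) = 0.3957 mm.

0.396 mm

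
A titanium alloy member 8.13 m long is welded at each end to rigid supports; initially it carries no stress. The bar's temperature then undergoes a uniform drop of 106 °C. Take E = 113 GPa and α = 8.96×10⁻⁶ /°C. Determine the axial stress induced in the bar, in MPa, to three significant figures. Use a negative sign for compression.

Free thermal expansion αLΔT = 8.96e-6 · 8130 · -106 = -7.722 mm.
The walls impose strain ε = −(-7.722)/8130 = 9.4976e-04; σ = Eε = 113000 · 9.4976e-04 = 107.3 MPa.

107 MPa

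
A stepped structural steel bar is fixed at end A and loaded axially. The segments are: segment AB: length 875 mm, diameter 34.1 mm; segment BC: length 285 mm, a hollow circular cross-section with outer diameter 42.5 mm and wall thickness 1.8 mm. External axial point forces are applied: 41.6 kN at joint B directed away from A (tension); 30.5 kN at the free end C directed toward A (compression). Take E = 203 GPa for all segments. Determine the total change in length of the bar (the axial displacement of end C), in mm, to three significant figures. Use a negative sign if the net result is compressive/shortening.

-0.134 mm

Internal axial forces (sectioning from the free end, tension +): N_BC = -30.5 kN, N_AB = 11.1 kN.
A_AB = 913.3 mm².
A_BC = 230.2 mm².
δ_AB = 11100·875/(913.3·203000) = 0.05239 mm
δ_BC = -30500·285/(230.2·203000) = -0.1861 mm
δ = Σδ_i = -0.1337 mm.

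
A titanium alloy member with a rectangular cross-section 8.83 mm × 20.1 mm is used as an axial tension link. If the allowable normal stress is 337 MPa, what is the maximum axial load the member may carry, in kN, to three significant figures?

59.8 kN

A = 177.5 mm².
P_max = σ_allow · A = 337 · 177.5 = 59810 N = 59.81 kN.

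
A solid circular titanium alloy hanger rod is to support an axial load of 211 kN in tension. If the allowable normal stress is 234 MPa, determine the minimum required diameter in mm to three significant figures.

Required area A ≥ P/σ_allow = 211000/234 = 901.7 mm².
For a solid circular section, d ≥ √(4A/π) = 33.88 mm.

33.9 mm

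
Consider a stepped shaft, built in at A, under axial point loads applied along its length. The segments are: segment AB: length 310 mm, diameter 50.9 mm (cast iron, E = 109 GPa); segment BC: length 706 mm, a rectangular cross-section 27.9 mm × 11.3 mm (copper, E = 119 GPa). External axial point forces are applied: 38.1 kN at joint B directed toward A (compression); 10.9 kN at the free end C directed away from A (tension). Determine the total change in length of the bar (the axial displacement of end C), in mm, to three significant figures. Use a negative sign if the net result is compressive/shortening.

Internal axial forces (sectioning from the free end, tension +): N_BC = 10.9 kN, N_AB = -27.2 kN.
A_AB = 2035 mm².
A_BC = 315.3 mm².
δ_AB = -27200·310/(2035·109000) = -0.03802 mm
δ_BC = 10900·706/(315.3·119000) = 0.2051 mm
δ = Σδ_i = 0.1671 mm.

0.167 mm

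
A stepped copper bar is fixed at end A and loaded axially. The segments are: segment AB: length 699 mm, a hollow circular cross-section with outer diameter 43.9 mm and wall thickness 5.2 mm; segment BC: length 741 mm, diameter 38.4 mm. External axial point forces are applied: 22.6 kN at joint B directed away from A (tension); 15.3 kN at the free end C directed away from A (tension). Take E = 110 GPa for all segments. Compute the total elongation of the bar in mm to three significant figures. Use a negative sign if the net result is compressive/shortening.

0.470 mm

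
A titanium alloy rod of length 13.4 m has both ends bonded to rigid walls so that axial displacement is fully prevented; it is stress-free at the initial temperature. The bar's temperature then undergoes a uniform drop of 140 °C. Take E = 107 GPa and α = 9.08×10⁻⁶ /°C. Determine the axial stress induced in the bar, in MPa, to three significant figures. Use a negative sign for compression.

136 MPa

Free thermal expansion αLΔT = 9.08e-6 · 13400 · -140 = -17.03 mm.
The walls impose strain ε = −(-17.03)/13400 = 1.2712e-03; σ = Eε = 107000 · 1.2712e-03 = 136 MPa.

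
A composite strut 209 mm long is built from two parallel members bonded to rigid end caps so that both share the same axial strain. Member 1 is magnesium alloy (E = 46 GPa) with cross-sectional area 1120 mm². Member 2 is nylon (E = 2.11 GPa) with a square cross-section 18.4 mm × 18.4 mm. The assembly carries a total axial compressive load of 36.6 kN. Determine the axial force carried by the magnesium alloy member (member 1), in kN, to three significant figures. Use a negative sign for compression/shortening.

A_2 = 338.6 mm².
Equal strain + equilibrium ⇒ each member carries load in proportion to AE: A₁E₁ = 51520000 N, A₂E₂ = 714400 N, ΣAE = 52230000 N.
F₁ = P·A₁E₁/ΣAE = -36600·51520000/52230000 = -36100 N.

-36.1 kN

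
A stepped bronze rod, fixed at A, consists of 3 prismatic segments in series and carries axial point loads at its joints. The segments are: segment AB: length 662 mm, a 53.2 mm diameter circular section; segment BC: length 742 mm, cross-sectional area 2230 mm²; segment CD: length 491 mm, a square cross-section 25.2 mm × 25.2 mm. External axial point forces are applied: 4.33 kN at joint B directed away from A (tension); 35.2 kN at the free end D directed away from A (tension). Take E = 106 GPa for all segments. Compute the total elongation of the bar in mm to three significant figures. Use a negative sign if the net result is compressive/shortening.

0.478 mm

Internal axial forces (sectioning from the free end, tension +): N_CD = 35.2 kN, N_BC = 35.2 kN, N_AB = 39.53 kN.
A_AB = 2223 mm².
A_CD = 635 mm².
δ_AB = 39530·662/(2223·106000) = 0.1111 mm
δ_BC = 35200·742/(2230·106000) = 0.1105 mm
δ_CD = 35200·491/(635·106000) = 0.2568 mm
δ = Σδ_i = 0.4783 mm.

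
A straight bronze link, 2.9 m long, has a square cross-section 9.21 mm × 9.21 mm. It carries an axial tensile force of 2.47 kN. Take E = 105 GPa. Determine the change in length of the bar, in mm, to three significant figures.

0.804 mm

A = 84.82 mm².
δ_mech = NL/(AE) = 2470·2900/(84.82·105000) = 0.8042 mm.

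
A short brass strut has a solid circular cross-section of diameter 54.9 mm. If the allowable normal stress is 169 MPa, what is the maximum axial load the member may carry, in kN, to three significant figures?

A = 2367 mm².
P_max = σ_allow · A = 169 · 2367 = 400100 N = 400.1 kN.

400 kN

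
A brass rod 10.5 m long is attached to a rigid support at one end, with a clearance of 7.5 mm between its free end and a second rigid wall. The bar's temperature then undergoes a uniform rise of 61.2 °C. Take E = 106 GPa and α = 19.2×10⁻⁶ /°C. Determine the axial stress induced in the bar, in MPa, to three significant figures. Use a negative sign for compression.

Free thermal expansion αLΔT = 19.2e-6 · 10500 · 61.2 = 12.34 mm.
The walls engage after the gap closes; constrained expansion = 12.34 − 7.5 = 4.838 mm.
The walls impose strain ε = −(4.838)/10500 = -4.6075e-04; σ = Eε = 106000 · -4.6075e-04 = -48.84 MPa.

-48.8 MPa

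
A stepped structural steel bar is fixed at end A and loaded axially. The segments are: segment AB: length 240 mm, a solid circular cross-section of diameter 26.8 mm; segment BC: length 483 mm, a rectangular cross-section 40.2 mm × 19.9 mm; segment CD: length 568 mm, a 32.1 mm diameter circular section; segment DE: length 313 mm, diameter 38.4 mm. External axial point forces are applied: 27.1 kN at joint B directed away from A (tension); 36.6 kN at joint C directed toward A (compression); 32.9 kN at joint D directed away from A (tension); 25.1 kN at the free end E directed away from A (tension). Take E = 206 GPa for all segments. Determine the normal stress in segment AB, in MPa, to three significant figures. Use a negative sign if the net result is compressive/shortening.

86.0 MPa

Internal axial forces (sectioning from the free end, tension +): N_DE = 25.1 kN, N_CD = 58 kN, N_BC = 21.4 kN, N_AB = 48.5 kN.
A_AB = 564.1 mm².
σ_AB = N_AB/A_AB = 48500/564.1 = 85.98 MPa.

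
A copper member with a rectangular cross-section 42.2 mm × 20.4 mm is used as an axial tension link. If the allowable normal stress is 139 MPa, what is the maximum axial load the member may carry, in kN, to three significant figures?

A = 860.9 mm².
P_max = σ_allow · A = 139 · 860.9 = 119700 N = 119.7 kN.

120 kN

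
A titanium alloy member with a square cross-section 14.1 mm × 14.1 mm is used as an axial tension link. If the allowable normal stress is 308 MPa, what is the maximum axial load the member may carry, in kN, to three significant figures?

A = 198.8 mm².
P_max = σ_allow · A = 308 · 198.8 = 61230 N = 61.23 kN.

61.2 kN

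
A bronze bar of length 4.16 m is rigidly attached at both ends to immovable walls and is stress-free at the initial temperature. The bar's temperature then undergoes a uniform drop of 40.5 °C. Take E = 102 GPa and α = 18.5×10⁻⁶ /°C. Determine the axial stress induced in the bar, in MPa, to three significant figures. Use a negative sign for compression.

76.4 MPa

Free thermal expansion αLΔT = 18.5e-6 · 4160 · -40.5 = -3.117 mm.
The walls impose strain ε = −(-3.117)/4160 = 7.4925e-04; σ = Eε = 102000 · 7.4925e-04 = 76.42 MPa.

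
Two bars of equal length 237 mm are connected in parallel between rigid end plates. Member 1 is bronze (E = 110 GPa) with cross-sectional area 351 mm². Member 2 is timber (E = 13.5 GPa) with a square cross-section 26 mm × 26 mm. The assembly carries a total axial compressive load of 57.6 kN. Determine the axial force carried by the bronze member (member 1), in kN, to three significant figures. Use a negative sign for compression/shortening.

A_2 = 676 mm².
Equal strain + equilibrium ⇒ each member carries load in proportion to AE: A₁E₁ = 38610000 N, A₂E₂ = 9126000 N, ΣAE = 47740000 N.
F₁ = P·A₁E₁/ΣAE = -57600·38610000/47740000 = -46590 N.

-46.6 kN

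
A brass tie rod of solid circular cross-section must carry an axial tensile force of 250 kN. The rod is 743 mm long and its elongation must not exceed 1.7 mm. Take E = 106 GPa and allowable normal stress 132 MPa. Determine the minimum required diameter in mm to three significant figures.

Required area A ≥ P/σ_allow = 250000/132 = 1894 mm².
For a solid circular section, d ≥ √(4A/π) = 49.11 mm.
Elongation limit: A ≥ PL/(Eδ_allow) = 250000·743/(106000·1.7) = 1031 mm² ⇒ d ≥ 36.23 mm.
The stress limit governs.

49.1 mm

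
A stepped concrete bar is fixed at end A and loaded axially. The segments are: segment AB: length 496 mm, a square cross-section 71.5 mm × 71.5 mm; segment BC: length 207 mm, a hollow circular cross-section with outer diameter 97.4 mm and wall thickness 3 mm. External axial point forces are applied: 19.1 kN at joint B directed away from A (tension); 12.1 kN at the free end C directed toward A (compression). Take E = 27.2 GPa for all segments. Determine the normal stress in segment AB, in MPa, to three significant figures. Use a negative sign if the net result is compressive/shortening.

1.37 MPa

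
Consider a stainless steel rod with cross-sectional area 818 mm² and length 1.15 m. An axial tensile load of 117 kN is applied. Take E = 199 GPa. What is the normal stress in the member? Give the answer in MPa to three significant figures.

143 MPa

σ = N/A = 117000/818 = 143 MPa.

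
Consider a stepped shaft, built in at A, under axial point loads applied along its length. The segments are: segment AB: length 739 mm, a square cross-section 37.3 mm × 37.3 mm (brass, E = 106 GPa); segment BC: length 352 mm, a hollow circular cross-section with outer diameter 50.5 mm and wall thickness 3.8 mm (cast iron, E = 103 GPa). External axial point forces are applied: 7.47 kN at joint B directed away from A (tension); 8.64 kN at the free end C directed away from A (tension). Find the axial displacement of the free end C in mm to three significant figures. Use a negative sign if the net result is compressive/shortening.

0.134 mm

Internal axial forces (sectioning from the free end, tension +): N_BC = 8.64 kN, N_AB = 16.11 kN.
A_AB = 1391 mm².
A_BC = 557.5 mm².
δ_AB = 16110·739/(1391·106000) = 0.08073 mm
δ_BC = 8640·352/(557.5·103000) = 0.05296 mm
δ = Σδ_i = 0.1337 mm.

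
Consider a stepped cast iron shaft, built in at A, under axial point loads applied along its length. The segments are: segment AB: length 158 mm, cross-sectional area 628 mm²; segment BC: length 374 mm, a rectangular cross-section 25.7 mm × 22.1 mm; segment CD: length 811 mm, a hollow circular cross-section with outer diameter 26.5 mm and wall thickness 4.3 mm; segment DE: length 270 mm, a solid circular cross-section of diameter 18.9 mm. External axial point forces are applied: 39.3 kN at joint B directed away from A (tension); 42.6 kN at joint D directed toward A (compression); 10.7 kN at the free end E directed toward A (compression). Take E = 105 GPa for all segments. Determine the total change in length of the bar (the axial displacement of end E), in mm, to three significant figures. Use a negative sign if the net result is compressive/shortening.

-1.84 mm

Internal axial forces (sectioning from the free end, tension +): N_DE = -10.7 kN, N_CD = -53.3 kN, N_BC = -53.3 kN, N_AB = -14 kN.
A_BC = 568 mm².
A_CD = 299.9 mm².
A_DE = 280.6 mm².
δ_AB = -14000·158/(628·105000) = -0.03355 mm
δ_BC = -53300·374/(568·105000) = -0.3343 mm
δ_CD = -53300·811/(299.9·105000) = -1.373 mm
δ_DE = -10700·270/(280.6·105000) = -0.09807 mm
δ = Σδ_i = -1.839 mm.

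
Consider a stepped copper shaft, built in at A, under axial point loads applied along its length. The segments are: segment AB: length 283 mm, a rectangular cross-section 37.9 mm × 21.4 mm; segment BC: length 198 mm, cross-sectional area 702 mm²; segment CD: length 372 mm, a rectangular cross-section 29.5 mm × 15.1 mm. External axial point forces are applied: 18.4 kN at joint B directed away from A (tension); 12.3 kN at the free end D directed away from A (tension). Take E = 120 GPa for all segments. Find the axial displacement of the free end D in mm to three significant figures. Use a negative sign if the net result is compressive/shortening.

0.204 mm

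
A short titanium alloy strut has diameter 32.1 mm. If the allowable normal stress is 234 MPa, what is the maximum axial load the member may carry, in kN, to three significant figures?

189 kN

A = 809.3 mm².
P_max = σ_allow · A = 234 · 809.3 = 189400 N = 189.4 kN.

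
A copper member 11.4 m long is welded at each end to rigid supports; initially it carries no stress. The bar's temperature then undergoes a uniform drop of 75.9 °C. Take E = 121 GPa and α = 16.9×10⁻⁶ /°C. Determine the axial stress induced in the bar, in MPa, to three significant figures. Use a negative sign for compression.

155 MPa

Free thermal expansion αLΔT = 16.9e-6 · 11400 · -75.9 = -14.62 mm.
The walls impose strain ε = −(-14.62)/11400 = 1.2827e-03; σ = Eε = 121000 · 1.2827e-03 = 155.2 MPa.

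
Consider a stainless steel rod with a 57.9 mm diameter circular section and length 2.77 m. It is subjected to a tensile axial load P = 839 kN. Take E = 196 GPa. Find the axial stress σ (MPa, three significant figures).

A = 2633 mm².
σ = N/A = 839000/2633 = 318.7 MPa.

319 MPa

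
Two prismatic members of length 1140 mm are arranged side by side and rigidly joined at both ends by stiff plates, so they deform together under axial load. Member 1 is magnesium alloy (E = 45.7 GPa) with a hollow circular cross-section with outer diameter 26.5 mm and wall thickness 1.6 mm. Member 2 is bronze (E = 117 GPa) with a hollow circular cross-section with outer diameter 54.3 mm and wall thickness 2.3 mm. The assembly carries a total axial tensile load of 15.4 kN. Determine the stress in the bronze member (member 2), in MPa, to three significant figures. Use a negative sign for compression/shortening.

A_1 = 125.2 mm².
A_2 = 375.7 mm².
Equal strain + equilibrium ⇒ each member carries load in proportion to AE: A₁E₁ = 5720000 N, A₂E₂ = 43960000 N, ΣAE = 49680000 N.
σ₂ = P·E₂/ΣAE = 15400·117000/49680000 = 36.27 MPa.

36.3 MPa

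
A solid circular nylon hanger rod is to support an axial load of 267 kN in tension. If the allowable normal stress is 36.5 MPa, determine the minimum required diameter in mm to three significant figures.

Required area A ≥ P/σ_allow = 267000/36.5 = 7315 mm².
For a solid circular section, d ≥ √(4A/π) = 96.51 mm.

96.5 mm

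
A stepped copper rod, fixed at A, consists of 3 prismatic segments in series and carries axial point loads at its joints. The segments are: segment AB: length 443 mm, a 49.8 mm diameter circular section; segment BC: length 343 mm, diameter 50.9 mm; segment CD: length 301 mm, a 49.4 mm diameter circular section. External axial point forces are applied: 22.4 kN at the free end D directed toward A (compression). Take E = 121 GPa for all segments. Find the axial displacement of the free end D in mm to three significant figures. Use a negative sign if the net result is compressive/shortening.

-0.102 mm

Internal axial forces (sectioning from the free end, tension +): N_CD = -22.4 kN, N_BC = -22.4 kN, N_AB = -22.4 kN.
A_AB = 1948 mm².
A_BC = 2035 mm².
A_CD = 1917 mm².
δ_AB = -22400·443/(1948·121000) = -0.0421 mm
δ_BC = -22400·343/(2035·121000) = -0.03121 mm
δ_CD = -22400·301/(1917·121000) = -0.02907 mm
δ = Σδ_i = -0.1024 mm.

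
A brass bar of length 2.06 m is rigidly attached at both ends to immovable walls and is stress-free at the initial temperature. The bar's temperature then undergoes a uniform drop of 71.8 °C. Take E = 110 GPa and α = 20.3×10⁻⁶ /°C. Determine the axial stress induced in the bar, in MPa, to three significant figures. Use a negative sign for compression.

Free thermal expansion αLΔT = 20.3e-6 · 2060 · -71.8 = -3.003 mm.
The walls impose strain ε = −(-3.003)/2060 = 1.4575e-03; σ = Eε = 110000 · 1.4575e-03 = 160.3 MPa.

160 MPa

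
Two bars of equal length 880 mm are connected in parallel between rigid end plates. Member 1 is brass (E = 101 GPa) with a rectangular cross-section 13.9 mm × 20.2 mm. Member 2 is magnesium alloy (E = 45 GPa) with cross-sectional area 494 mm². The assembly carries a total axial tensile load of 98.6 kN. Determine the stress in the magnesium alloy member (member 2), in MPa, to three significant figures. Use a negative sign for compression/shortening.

A_1 = 280.8 mm².
Equal strain + equilibrium ⇒ each member carries load in proportion to AE: A₁E₁ = 28360000 N, A₂E₂ = 22230000 N, ΣAE = 50590000 N.
σ₂ = P·E₂/ΣAE = 98600·45000/50590000 = 87.71 MPa.

87.7 MPa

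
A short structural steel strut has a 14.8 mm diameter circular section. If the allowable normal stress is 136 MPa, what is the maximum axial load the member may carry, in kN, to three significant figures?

A = 172 mm².
P_max = σ_allow · A = 136 · 172 = 23400 N = 23.4 kN.

23.4 kN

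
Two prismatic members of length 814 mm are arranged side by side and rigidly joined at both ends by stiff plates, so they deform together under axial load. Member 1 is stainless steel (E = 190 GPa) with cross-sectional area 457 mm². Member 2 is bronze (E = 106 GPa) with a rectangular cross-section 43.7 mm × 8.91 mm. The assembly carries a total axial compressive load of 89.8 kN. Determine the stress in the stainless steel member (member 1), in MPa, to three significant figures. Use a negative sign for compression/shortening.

A_2 = 389.4 mm².
Equal strain + equilibrium ⇒ each member carries load in proportion to AE: A₁E₁ = 86830000 N, A₂E₂ = 41270000 N, ΣAE = 128100000 N.
σ₁ = P·E₁/ΣAE = -89800·190000/128100000 = -133.2 MPa.

-133 MPa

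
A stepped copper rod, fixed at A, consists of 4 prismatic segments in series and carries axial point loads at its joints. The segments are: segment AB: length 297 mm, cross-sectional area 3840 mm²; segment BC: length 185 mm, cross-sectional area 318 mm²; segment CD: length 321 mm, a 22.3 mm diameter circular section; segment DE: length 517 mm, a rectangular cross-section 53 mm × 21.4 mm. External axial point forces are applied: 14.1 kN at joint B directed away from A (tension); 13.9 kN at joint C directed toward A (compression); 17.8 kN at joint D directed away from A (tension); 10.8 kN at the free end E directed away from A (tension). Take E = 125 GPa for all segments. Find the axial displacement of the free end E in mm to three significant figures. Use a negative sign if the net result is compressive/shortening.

0.314 mm

Internal axial forces (sectioning from the free end, tension +): N_DE = 10.8 kN, N_CD = 28.6 kN, N_BC = 14.7 kN, N_AB = 28.8 kN.
A_CD = 390.6 mm².
A_DE = 1134 mm².
δ_AB = 28800·297/(3840·125000) = 0.01782 mm
δ_BC = 14700·185/(318·125000) = 0.06842 mm
δ_CD = 28600·321/(390.6·125000) = 0.188 mm
δ_DE = 10800·517/(1134·125000) = 0.03938 mm
δ = Σδ_i = 0.3137 mm.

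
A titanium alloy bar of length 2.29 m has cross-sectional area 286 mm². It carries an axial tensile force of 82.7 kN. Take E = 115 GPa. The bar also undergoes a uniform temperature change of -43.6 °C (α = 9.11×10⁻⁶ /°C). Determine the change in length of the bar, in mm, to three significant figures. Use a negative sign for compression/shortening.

4.85 mm

δ_mech = NL/(AE) = 82700·2290/(286·115000) = 5.758 mm.
δ_thermal = αLΔT = 9.11e-6·2290·-43.6 = -0.9096 mm.
δ = δ_mech + δ_thermal = 4.848 mm.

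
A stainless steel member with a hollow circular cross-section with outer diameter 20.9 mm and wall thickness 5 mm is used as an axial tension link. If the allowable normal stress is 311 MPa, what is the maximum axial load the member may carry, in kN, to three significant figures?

77.7 kN

A = 249.8 mm².
P_max = σ_allow · A = 311 · 249.8 = 77670 N = 77.67 kN.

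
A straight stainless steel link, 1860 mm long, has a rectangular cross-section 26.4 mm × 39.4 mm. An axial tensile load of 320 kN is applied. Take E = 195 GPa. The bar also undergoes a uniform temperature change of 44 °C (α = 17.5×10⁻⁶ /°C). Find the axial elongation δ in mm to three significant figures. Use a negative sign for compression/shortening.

4.37 mm

A = 1040 mm².
δ_mech = NL/(AE) = 320000·1860/(1040·195000) = 2.934 mm.
δ_thermal = αLΔT = 17.5e-6·1860·44 = 1.432 mm.
δ = δ_mech + δ_thermal = 4.367 mm.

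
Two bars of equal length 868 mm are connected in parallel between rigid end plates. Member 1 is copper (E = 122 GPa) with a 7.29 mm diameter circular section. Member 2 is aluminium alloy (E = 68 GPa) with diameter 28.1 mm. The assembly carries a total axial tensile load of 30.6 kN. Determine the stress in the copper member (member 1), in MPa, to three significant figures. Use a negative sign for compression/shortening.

A_1 = 41.74 mm².
A_2 = 620.2 mm².
Equal strain + equilibrium ⇒ each member carries load in proportion to AE: A₁E₁ = 5092000 N, A₂E₂ = 42170000 N, ΣAE = 47260000 N.
σ₁ = P·E₁/ΣAE = 30600·122000/47260000 = 78.99 MPa.

79.0 MPa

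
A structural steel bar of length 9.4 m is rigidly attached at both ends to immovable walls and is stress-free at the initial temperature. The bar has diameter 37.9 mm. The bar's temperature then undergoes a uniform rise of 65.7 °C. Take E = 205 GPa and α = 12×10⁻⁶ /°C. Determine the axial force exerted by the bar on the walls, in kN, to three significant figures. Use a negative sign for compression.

Free thermal expansion αLΔT = 12e-6 · 9400 · 65.7 = 7.411 mm.
The walls impose strain ε = −(7.411)/9400 = -7.8840e-04; σ = Eε = 205000 · -7.8840e-04 = -161.6 MPa.
Wall reaction R = σ·A = -161.6·1128 = -182300 N = -182.3 kN.

-182 kN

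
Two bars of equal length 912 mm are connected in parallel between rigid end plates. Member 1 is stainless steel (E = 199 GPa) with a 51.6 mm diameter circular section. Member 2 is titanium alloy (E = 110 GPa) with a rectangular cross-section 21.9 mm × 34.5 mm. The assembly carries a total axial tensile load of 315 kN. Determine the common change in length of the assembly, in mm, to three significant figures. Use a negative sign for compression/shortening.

0.575 mm

A_1 = 2091 mm².
A_2 = 755.5 mm².
Equal strain + equilibrium ⇒ each member carries load in proportion to AE: A₁E₁ = 416100000 N, A₂E₂ = 83110000 N, ΣAE = 499300000 N.
δ = PL/ΣAE = 315000·912/499300000 = 0.5754 mm.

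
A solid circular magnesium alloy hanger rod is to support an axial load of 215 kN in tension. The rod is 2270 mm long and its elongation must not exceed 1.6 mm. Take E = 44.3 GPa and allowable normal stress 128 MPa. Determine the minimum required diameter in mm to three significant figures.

Required area A ≥ P/σ_allow = 215000/128 = 1680 mm².
For a solid circular section, d ≥ √(4A/π) = 46.25 mm.
Elongation limit: A ≥ PL/(Eδ_allow) = 215000·2270/(44300·1.6) = 6886 mm² ⇒ d ≥ 93.63 mm.
The elongation limit governs.

93.6 mm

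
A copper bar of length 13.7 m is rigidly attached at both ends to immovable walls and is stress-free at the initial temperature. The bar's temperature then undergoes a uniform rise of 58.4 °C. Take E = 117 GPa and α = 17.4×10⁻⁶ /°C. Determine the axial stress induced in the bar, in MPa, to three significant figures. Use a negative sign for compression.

-119 MPa

Free thermal expansion αLΔT = 17.4e-6 · 13700 · 58.4 = 13.92 mm.
The walls impose strain ε = −(13.92)/13700 = -1.0162e-03; σ = Eε = 117000 · -1.0162e-03 = -118.9 MPa.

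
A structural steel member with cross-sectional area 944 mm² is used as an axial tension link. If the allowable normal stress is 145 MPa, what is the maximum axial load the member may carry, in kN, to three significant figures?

P_max = σ_allow · A = 145 · 944 = 136900 N = 136.9 kN.

137 kN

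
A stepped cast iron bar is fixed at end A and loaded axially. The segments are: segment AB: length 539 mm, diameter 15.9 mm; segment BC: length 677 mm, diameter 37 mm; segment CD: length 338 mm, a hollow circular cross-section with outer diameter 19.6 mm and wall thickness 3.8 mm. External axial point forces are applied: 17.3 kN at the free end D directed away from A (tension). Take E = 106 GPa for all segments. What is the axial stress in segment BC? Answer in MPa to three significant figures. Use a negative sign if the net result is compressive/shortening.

16.1 MPa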